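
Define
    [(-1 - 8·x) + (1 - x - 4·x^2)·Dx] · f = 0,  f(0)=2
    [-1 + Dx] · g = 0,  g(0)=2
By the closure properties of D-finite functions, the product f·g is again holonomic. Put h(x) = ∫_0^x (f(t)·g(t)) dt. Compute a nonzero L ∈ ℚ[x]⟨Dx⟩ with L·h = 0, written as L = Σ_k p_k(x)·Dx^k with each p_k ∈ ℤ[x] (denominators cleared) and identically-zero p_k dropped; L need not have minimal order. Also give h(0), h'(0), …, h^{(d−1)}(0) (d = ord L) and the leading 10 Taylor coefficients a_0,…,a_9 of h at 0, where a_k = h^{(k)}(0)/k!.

L = (2 + 7·x - 4·x^2)·Dx + (-1 + x + 4·x^2)·Dx^2  (order 2).
h: a_k = 0, 4, 4, 26/3, 44/3, 977/30, 5963/90, 26971/180, 831287/2520, 68891713/90720, …
ICs: h(0) = 0, h′(0) = 4.

f: a_k = 2, 2, 10, 18, 58, 130, 362, 882, 2330, 5858, …
g: a_k = 2, 2, 1, 1/3, 1/12, 1/60, 1/360, 1/2520, 1/20160, 1/181440, …
Product ⇒ symmetric product L₀, ord ≤ 1.
h=∫₀ˣh₀: take L = L₀·Dx.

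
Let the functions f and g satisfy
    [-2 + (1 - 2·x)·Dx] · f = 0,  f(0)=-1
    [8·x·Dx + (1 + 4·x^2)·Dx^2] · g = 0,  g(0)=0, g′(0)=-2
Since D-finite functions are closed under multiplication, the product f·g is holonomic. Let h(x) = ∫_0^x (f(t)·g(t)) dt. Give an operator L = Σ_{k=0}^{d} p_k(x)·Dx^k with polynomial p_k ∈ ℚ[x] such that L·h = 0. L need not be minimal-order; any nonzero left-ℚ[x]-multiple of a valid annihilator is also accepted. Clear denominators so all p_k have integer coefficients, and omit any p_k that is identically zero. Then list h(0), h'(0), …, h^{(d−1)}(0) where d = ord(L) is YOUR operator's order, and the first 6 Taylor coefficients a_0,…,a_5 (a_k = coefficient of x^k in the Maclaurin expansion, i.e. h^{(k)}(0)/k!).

L = 16·x·Dx + (4 - 8·x + 32·x^2)·Dx^2 + (-1 + 2·x - 4·x^2 + 8·x^3)·Dx^3  (order 3).
h: a_k = 0, 0, 1, 4/3, 4/3, 32/15, …
ICs: h(0) = 0, h′(0) = 0, h′′(0) = 2.

f: a_k = -1, -2, -4, -8, -16, -32, …
g: a_k = 0, -2, 0, 8/3, 0, -32/5, …
Product ⇒ symmetric product L₀, ord ≤ 2.
h=∫h₀ ⇒ L = L₀·Dx.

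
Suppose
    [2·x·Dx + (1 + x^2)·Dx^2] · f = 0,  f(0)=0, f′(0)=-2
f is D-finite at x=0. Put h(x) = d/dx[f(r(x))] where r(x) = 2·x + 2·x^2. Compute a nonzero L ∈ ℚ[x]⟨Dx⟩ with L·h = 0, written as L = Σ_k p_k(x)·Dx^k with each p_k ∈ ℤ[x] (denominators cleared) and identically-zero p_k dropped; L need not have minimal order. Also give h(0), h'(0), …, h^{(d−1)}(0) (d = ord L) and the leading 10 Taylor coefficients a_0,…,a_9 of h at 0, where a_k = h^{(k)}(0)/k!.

L = (-2 + 8·x + 32·x^2 + 48·x^3 + 24·x^4) + (1 + 2·x + 4·x^2 + 16·x^3 + 20·x^4 + 8·x^5)·Dx  (order 1).
h: a_k = -4, -8, 16, 64, 16, -352, -640, 1024, 5312, 2432, …
ICs: h(0) = -4.

f: a_k = 0, -2, 0, 2/3, 0, -2/5, 0, 2/7, 0, -2/9, …
Substitute x→r, Dx→(1/r')Dx; clear ⇒ L₀.
h₀' ⇒ L via d/dx closure of L₀.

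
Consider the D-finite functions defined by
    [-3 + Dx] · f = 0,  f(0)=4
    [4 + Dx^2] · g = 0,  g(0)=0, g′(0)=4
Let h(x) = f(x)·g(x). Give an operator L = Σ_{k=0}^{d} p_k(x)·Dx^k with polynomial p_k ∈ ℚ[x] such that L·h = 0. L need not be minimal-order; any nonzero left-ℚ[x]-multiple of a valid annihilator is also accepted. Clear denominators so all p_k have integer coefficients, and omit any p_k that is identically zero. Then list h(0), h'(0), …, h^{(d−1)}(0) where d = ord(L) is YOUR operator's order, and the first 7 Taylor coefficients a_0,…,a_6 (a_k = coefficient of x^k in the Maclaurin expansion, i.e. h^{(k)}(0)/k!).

f: a_k = 4, 12, 18, 18, 27/2, 81/10, 81/20, …
g: a_k = 0, 4, 0, -8/3, 0, 8/15, 0, …
f·g: L₀ = L_f ⊗_s L_g, ord ≤ 1·2.
L = 13 - 6·Dx + Dx^2  (order 2).
h: a_k = 0, 16, 48, 184/3, 40, 122/15, -46/5, …
ICs: h(0) = 0, h′(0) = 16.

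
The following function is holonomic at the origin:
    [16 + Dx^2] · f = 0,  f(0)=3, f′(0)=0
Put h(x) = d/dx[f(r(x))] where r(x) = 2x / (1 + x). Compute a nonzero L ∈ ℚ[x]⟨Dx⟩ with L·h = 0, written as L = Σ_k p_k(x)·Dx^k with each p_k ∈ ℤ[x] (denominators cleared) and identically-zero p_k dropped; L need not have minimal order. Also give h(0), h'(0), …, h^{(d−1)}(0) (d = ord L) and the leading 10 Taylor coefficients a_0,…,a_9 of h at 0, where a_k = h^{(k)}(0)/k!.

L = (70 + 12·x + 6·x^2) + (6 + 18·x + 18·x^2 + 6·x^3)·Dx + (1 + 4·x + 6·x^2 + 4·x^3 + x^4)·Dx^2  (order 2).
h: a_k = 0, -192, 576, 896, -8320, 106432/5, -108864/5, -3730688/105, 7332096/35, -486016448/945, …
ICs: h(0) = 0, h′(0) = -192.

f: a_k = 3, 0, -24, 0, 32, 0, -256/15, 0, 512/105, 0, …
f∘r: x↦r, Dx↦Dx/r' in L_f ⇒ L₀.
h=h₀': d/dx-closure on L₀ ⇒ L.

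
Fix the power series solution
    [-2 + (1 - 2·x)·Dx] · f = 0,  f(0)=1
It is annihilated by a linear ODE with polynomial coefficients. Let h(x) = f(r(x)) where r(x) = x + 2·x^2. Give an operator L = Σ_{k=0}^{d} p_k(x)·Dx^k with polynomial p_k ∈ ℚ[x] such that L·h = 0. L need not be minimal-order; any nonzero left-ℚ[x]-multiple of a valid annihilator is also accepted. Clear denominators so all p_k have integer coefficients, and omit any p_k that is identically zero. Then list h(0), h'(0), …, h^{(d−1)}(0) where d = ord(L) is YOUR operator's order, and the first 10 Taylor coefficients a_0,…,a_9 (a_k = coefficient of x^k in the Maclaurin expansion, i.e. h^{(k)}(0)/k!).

f: a_k = 1, 2, 4, 8, 16, 32, 64, 128, 256, 512, …
Substitute x→r, Dx→(1/r')Dx; clear ⇒ L₀.
L = (2 + 8·x) + (-1 + 2·x + 4·x^2)·Dx  (order 1).
h: a_k = 1, 2, 8, 24, 80, 256, 832, 2688, 8704, 28160, …
ICs: h(0) = 1.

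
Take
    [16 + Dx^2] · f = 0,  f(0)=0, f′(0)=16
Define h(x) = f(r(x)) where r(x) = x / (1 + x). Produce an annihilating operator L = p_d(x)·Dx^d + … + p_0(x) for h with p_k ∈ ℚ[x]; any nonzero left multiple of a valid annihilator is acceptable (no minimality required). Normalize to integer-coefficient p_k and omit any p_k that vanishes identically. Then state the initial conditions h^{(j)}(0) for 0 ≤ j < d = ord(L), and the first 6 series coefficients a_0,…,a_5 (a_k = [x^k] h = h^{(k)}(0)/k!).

L = 16 + (2 + 6·x + 6·x^2 + 2·x^3)·Dx + (1 + 4·x + 6·x^2 + 4·x^3 + x^4)·Dx^2  (order 2).
h: a_k = 0, 16, -16, -80/3, 112, -3088/15, …
ICs: h(0) = 0, h′(0) = 16.

f: a_k = 0, 16, 0, -128/3, 0, 512/15, …
f∘r: x↦r, Dx↦Dx/r' in L_f ⇒ L₀.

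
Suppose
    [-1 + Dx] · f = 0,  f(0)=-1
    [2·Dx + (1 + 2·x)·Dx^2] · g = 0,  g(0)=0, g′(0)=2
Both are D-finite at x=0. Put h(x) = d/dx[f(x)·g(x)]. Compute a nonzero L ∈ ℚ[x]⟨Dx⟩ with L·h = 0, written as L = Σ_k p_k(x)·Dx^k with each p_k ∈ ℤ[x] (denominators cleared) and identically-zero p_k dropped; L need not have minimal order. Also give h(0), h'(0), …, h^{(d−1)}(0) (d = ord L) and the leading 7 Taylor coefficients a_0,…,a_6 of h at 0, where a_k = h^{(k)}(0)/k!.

f: a_k = -1, -1, -1/2, -1/6, -1/24, -1/120, -1/720, …
g: a_k = 0, 2, -2, 8/3, -4, 32/5, -32/3, …
Sym-product of L_f,L_g gives L₀ (≤ ord 2).
h=h₀': d/dx-closure on L₀ ⇒ L.
L = (5 - 4·x + 4·x^2) + (-4 + 4·x - 8·x^2)·Dx + (-1 + 4·x^2)·Dx^2  (order 2).
h: a_k = -2, 0, -5, 8, -209/12, 106/3, -25829/360, …
ICs: h(0) = -2, h′(0) = 0.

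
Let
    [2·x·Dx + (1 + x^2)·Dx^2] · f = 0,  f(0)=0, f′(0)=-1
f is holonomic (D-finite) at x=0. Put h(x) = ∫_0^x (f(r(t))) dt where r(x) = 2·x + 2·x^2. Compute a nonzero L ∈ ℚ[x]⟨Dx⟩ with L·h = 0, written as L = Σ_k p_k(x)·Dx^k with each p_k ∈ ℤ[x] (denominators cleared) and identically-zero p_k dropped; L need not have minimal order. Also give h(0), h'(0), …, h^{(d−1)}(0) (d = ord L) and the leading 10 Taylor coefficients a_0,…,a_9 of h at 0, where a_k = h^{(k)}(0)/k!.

f: a_k = 0, -1, 0, 1/3, 0, -1/5, 0, 1/7, 0, -1/9, …
f∘r: x↦r, Dx↦Dx/r' in L_f ⇒ L₀.
Integrate: L := L₀·Dx.
L = (-2 + 8·x + 32·x^2 + 48·x^3 + 24·x^4)·Dx^2 + (1 + 2·x + 4·x^2 + 16·x^3 + 20·x^4 + 8·x^5)·Dx^3  (order 3).
h: a_k = 0, 0, -1, -2/3, 2/3, 8/5, 4/15, -88/21, -40/7, 64/9, …
ICs: h(0) = 0, h′(0) = 0, h′′(0) = -2.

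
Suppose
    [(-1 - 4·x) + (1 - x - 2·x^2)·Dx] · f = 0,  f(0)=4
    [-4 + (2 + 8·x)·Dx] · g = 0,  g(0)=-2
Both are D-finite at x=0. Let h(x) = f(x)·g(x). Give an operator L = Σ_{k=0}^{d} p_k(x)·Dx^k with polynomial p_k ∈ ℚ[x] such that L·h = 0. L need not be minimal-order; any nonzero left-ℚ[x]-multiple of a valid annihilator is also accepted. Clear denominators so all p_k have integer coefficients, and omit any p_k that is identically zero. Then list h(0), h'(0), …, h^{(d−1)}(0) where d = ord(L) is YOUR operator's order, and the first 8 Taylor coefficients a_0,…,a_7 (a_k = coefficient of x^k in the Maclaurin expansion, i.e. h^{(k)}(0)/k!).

f: a_k = 4, 4, 12, 20, 44, 84, 172, 340, …
g: a_k = -2, -4, 4, -8, 20, -56, 168, -528, …
L₀ := L_f ⊗_s L_g (sym. prod.), ord ≤ 1.
L = (3 + 6·x + 12·x^2) + (-1 - 3·x + 6·x^2 + 8·x^3)·Dx  (order 1).
h: a_k = -8, -24, -24, -104, -72, -504, 24, -3096, …
ICs: h(0) = -8.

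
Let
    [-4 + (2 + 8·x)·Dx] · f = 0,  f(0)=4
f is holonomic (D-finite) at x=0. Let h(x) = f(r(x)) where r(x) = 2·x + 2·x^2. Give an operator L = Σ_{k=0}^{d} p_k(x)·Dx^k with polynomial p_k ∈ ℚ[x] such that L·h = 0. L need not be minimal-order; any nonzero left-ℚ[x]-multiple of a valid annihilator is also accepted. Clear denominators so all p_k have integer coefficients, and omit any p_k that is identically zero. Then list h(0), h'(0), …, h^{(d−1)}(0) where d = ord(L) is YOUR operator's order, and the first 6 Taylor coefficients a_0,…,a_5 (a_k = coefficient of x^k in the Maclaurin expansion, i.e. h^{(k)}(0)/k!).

L = (-4 - 8·x) + (1 + 8·x + 8·x^2)·Dx  (order 1).
h: a_k = 4, 16, -16, 64, -288, 1408, …
ICs: h(0) = 4.

f: a_k = 4, 8, -8, 16, -40, 112, …
Change of var in L_f (x↦r) gives L₀.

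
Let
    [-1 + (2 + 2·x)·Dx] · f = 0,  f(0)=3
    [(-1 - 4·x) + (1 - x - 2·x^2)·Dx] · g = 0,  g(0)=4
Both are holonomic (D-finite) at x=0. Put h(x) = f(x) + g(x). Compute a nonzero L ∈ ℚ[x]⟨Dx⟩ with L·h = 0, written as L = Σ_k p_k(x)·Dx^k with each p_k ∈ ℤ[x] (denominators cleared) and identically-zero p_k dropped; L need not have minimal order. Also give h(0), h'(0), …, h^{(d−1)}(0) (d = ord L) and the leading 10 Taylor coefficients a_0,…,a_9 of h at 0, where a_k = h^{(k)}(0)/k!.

L = (13 + 26·x + 40·x^2) + (-25 - 69·x - 144·x^2 - 100·x^3)·Dx + (2 + 20·x - 6·x^2 - 64·x^3 - 40·x^4)·Dx^2  (order 2).
h: a_k = 7, 11/2, 93/8, 323/16, 5617/128, 21525/256, 176065/1024, 696419/2048, 22412025/32768, 89393249/65536, …
ICs: h(0) = 7, h′(0) = 11/2.

f: a_k = 3, 3/2, -3/8, 3/16, -15/128, 21/256, -63/1024, 99/2048, -1287/32768, 2145/65536, …
g: a_k = 4, 4, 12, 20, 44, 84, 172, 340, 684, 1364, …
Weyl lclm of L_f,L_g ⇒ L₀ (ord ≤ 2).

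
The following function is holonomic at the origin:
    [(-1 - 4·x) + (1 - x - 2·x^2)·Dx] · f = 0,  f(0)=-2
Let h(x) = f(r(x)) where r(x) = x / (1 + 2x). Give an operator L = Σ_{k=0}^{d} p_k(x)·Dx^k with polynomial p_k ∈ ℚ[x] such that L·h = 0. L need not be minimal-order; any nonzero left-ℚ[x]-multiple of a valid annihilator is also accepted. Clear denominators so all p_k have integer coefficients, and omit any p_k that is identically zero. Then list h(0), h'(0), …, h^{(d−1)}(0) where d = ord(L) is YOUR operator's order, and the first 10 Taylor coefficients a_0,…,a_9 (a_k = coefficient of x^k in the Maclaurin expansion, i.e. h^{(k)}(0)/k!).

L = (-1 - 6·x) + (1 + 5·x + 6·x^2)·Dx  (order 1).
h: a_k = -2, -2, -2, 6, -18, 54, -162, 486, -1458, 4374, …
ICs: h(0) = -2.

f: a_k = -2, -2, -6, -10, -22, -42, -86, -170, -342, -682, …
Substitute x→r, Dx→(1/r')Dx; clear ⇒ L₀.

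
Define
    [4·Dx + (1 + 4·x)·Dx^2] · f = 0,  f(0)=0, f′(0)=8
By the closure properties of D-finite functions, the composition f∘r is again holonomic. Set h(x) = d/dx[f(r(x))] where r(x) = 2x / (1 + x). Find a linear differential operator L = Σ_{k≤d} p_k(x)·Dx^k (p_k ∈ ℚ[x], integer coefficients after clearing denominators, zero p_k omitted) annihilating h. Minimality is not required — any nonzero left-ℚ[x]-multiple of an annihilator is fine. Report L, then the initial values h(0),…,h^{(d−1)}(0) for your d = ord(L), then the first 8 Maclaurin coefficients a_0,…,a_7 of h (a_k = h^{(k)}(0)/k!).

f: a_k = 0, 8, -16, 128/3, -128, 2048/5, -4096/3, 32768/7, …
Substitute x→r, Dx→(1/r')Dx; clear ⇒ L₀.
h=h₀': d/dx-closure on L₀ ⇒ L.
L = (10 + 18·x) + (1 + 10·x + 9·x^2)·Dx  (order 1).
h: a_k = 16, -160, 1456, -13120, 118096, -1062880, 9565936, -86093440, …
ICs: h(0) = 16.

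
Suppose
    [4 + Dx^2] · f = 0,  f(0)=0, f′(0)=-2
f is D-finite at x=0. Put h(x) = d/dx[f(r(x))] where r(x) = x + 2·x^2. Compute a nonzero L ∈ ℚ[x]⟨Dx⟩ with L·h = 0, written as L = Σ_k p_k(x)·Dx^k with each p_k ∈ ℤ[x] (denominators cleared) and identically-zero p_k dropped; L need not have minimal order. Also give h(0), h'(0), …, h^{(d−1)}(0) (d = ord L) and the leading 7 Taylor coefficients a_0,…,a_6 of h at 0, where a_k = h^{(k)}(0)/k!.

f: a_k = 0, -2, 0, 4/3, 0, -4/15, 0, …
Substitute x→r, Dx→(1/r')Dx; clear ⇒ L₀.
h=h₀': d/dx-closure on L₀ ⇒ L.
L = (52 + 64·x + 384·x^2 + 1024·x^3 + 1024·x^4) + (-12 - 48·x)·Dx + (1 + 8·x + 16·x^2)·Dx^2  (order 2).
h: a_k = -2, -8, 4, 32, 236/3, 48, -3352/45, …
ICs: h(0) = -2, h′(0) = -8.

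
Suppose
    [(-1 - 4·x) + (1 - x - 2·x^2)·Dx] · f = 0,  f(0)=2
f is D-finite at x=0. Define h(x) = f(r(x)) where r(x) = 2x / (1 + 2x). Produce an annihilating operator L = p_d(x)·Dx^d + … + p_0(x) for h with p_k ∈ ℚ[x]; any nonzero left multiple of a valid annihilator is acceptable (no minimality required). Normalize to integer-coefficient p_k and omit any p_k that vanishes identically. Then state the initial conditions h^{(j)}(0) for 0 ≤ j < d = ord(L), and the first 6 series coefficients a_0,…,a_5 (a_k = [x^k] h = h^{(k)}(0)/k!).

f: a_k = 2, 2, 6, 10, 22, 42, …
h₀=f(r): pull back L_f along r ⇒ L₀.
L = (2 + 20·x) + (-1 - 4·x + 4·x^2 + 16·x^3)·Dx  (order 1).
h: a_k = 2, 4, 16, 0, 128, -256, …
ICs: h(0) = 2.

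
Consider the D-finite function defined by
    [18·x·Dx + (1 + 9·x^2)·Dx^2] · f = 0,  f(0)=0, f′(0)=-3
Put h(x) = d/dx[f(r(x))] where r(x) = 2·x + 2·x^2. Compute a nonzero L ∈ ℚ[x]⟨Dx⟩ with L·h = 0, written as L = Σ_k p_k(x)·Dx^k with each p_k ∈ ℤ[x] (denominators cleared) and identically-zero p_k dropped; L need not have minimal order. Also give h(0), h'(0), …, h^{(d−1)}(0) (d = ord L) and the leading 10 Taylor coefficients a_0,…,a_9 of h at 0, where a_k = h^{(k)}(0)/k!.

L = (-2 + 72·x + 288·x^2 + 432·x^3 + 216·x^4) + (1 + 2·x + 36·x^2 + 144·x^3 + 180·x^4 + 72·x^5)·Dx  (order 1).
h: a_k = -6, -12, 216, 864, -6696, -46224, 171072, 2115072, -2589408, -86795712, …
ICs: h(0) = -6.

f: a_k = 0, -3, 0, 9, 0, -243/5, 0, 2187/7, 0, -2187, …
Change of var in L_f (x↦r) gives L₀.
h=h₀': d/dx-closure on L₀ ⇒ L.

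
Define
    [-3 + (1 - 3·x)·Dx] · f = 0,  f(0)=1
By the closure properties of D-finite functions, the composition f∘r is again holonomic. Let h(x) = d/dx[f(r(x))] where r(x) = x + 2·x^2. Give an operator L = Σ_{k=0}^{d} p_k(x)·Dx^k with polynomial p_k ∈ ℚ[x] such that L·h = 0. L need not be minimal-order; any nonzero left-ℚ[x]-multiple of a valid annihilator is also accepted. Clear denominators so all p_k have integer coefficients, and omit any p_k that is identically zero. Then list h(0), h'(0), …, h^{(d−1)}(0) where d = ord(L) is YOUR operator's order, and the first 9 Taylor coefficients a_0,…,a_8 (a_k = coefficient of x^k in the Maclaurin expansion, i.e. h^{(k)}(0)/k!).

f: a_k = 1, 3, 9, 27, 81, 243, 729, 2187, 6561, …
Substitute x→r, Dx→(1/r')Dx; clear ⇒ L₀.
Differentiate: ansatz ord ≤ ord L₀ ⇒ L.
L = (10 + 36·x + 72·x^2) + (-1 - x + 18·x^2 + 24·x^3)·Dx  (order 1).
h: a_k = 3, 30, 189, 1116, 6075, 31914, 162729, 813240, 4000023, …
ICs: h(0) = 3.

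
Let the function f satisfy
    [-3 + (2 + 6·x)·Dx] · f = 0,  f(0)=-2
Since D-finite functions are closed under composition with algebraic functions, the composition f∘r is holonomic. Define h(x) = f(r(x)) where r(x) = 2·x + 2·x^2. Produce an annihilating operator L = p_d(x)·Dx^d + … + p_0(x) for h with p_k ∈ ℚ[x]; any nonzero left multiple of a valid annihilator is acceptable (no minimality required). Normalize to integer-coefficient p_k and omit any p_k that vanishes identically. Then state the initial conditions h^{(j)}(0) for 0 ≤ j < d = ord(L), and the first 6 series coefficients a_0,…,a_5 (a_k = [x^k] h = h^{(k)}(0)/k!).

f: a_k = -2, -3, 9/4, -27/8, 405/64, -1701/128, …
h₀=f(r): pull back L_f along r ⇒ L₀.
L = (-3 - 6·x) + (1 + 6·x + 6·x^2)·Dx  (order 1).
h: a_k = -2, -6, 3, -9, 117/4, -405/4, …
ICs: h(0) = -2.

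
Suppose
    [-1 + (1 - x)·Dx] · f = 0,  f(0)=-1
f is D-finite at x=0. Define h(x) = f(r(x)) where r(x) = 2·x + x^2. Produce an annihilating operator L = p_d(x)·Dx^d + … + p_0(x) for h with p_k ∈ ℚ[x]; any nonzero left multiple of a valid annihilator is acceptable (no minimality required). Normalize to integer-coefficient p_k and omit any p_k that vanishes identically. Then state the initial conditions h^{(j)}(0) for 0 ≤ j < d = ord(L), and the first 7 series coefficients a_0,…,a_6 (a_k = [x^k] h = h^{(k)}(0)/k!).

f: a_k = -1, -1, -1, -1, -1, -1, -1, …
Substitute x→r, Dx→(1/r')Dx; clear ⇒ L₀.
L = (2 + 2·x) + (-1 + 2·x + x^2)·Dx  (order 1).
h: a_k = -1, -2, -5, -12, -29, -70, -169, …
ICs: h(0) = -1.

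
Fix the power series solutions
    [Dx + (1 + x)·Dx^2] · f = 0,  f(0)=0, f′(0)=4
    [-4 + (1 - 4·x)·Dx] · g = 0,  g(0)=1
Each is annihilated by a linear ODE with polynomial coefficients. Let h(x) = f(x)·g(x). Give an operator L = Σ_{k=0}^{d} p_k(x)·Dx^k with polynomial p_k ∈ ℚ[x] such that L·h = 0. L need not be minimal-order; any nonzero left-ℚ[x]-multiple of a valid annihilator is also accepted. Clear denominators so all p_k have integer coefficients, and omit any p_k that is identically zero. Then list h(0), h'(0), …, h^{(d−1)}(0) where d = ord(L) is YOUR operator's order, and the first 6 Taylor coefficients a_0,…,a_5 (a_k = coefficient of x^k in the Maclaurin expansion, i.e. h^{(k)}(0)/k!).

L = 4 + (7 + 12·x)·Dx + (-1 + 3·x + 4·x^2)·Dx^2  (order 2).
h: a_k = 0, 4, 14, 172/3, 685/3, 13712/15, …
ICs: h(0) = 0, h′(0) = 4.

f: a_k = 0, 4, -2, 4/3, -1, 4/5, …
g: a_k = 1, 4, 16, 64, 256, 1024, …
L₀ := L_f ⊗_s L_g (sym. prod.), ord ≤ 2.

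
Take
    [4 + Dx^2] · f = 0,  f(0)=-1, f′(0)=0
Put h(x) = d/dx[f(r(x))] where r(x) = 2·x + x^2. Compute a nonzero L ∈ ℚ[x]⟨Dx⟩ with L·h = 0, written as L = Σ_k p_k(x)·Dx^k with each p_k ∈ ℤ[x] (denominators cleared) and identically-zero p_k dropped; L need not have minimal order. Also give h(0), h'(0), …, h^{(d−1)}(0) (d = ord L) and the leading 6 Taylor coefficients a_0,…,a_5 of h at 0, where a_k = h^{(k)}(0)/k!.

L = (19 + 64·x + 96·x^2 + 64·x^3 + 16·x^4) + (-3 - 3·x)·Dx + (1 + 2·x + x^2)·Dx^2  (order 2).
h: a_k = 0, 16, 24, -104/3, -320/3, -928/15, …
ICs: h(0) = 0, h′(0) = 16.

f: a_k = -1, 0, 2, 0, -2/3, 0, …
Substitute x→r, Dx→(1/r')Dx; clear ⇒ L₀.
Derive L from L₀ (diff closure).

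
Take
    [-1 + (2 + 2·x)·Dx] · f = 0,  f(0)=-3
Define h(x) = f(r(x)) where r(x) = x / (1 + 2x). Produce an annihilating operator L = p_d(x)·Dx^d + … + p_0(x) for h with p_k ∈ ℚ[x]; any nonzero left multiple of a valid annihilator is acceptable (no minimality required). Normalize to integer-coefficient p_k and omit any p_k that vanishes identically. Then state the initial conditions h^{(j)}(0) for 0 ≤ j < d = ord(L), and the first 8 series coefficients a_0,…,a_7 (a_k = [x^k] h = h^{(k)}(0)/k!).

L = -1 + (2 + 10·x + 12·x^2)·Dx  (order 1).
h: a_k = -3, -3/2, 27/8, -123/16, 2271/128, -10629/256, 100935/1024, -486315/2048, …
ICs: h(0) = -3.

f: a_k = -3, -3/2, 3/8, -3/16, 15/128, -21/256, 63/1024, -99/2048, …
h₀=f(r): pull back L_f along r ⇒ L₀.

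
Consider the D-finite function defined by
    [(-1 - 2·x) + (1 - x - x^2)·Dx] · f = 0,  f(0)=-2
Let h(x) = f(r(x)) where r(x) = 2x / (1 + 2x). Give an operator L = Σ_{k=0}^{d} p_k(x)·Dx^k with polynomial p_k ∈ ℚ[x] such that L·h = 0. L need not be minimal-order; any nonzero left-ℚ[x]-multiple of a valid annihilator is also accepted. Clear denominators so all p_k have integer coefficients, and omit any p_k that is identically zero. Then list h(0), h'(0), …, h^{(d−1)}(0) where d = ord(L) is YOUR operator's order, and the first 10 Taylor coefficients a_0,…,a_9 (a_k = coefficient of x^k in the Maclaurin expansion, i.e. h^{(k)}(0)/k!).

f: a_k = -2, -2, -4, -6, -10, -16, -26, -42, -68, -110, …
Change of var in L_f (x↦r) gives L₀.
L = (2 + 12·x) + (-1 - 4·x + 8·x^3)·Dx  (order 1).
h: a_k = -2, -4, -8, 0, -32, 64, -256, 768, -2560, 8192, …
ICs: h(0) = -2.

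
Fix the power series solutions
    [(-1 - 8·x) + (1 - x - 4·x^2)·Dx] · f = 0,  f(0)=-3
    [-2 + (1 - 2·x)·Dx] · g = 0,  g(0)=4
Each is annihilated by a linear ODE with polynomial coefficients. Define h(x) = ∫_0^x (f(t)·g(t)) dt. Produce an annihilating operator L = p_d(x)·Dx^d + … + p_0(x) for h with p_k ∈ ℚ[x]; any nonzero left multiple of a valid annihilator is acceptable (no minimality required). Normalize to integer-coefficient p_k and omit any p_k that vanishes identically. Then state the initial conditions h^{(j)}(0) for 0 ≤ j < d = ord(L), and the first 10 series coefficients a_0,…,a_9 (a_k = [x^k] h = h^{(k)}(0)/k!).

L = (-3 - 4·x + 24·x^2)·Dx + (1 - 3·x - 2·x^2 + 8·x^3)·Dx^2  (order 2).
h: a_k = 0, -12, -18, -44, -93, -1092/5, -494, -8100/7, -5373/2, -18988/3, …
ICs: h(0) = 0, h′(0) = -12.

f: a_k = -3, -3, -15, -27, -87, -195, -543, -1323, -3495, -8787, …
g: a_k = 4, 8, 16, 32, 64, 128, 256, 512, 1024, 2048, …
Product ⇒ symmetric product L₀, ord ≤ 1.
Integrate: L := L₀·Dx.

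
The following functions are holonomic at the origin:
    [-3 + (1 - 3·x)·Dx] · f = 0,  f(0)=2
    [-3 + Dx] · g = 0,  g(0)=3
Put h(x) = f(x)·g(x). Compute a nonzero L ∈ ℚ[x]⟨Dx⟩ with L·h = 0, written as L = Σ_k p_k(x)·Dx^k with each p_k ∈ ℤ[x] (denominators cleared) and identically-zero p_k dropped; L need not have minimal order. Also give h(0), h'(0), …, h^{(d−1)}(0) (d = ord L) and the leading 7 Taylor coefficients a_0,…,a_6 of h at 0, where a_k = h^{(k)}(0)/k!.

L = (6 - 9·x) + (-1 + 3·x)·Dx  (order 1).
h: a_k = 6, 36, 135, 432, 5265/4, 39609/10, 475551/40, …
ICs: h(0) = 6.

f: a_k = 2, 6, 18, 54, 162, 486, 1458, …
g: a_k = 3, 9, 27/2, 27/2, 81/8, 243/40, 243/80, …
Sym-product of L_f,L_g gives L₀ (≤ ord 1).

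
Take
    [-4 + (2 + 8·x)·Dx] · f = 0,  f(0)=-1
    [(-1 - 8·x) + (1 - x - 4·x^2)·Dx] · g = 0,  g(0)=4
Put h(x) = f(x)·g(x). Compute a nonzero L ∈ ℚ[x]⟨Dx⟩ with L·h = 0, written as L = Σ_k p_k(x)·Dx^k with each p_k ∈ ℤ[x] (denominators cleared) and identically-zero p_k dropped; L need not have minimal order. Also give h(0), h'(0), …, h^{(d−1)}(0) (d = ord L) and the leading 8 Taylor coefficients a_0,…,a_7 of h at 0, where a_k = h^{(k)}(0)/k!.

L = (3 + 10·x + 24·x^2) + (-1 - 3·x + 8·x^2 + 16·x^3)·Dx  (order 1).
h: a_k = -4, -12, -20, -84, -124, -572, -732, -4076, …
ICs: h(0) = -4.

f: a_k = -1, -2, 2, -4, 10, -28, 84, -264, …
g: a_k = 4, 4, 20, 36, 116, 260, 724, 1764, …
L₀ := L_f ⊗_s L_g (sym. prod.), ord ≤ 1.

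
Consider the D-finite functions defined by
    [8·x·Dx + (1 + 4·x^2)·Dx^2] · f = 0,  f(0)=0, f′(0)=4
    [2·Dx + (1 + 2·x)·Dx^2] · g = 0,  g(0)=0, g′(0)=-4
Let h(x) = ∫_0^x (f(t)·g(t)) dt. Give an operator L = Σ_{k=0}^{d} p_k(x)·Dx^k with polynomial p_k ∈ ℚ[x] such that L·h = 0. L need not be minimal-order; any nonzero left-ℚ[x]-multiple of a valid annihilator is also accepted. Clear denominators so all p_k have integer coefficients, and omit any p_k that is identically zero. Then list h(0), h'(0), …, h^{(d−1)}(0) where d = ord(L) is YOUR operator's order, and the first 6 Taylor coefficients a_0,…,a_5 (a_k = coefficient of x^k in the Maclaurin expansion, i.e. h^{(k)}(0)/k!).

f: a_k = 0, 4, 0, -16/3, 0, 64/5, …
g: a_k = 0, -4, 4, -16/3, 8, -64/5, …
h₀=f·g: eliminate ⇒ L₀, order ≤ 2·2.
Integrate: L := L₀·Dx.
L = (192 + 704·x + 2560·x^2 + 9984·x^3 + 15360·x^4 + 13312·x^5 + 4096·x^7)·Dx^2 + (72 + 992·x + 4928·x^2 + 15488·x^3 + 34816·x^4 + 47616·x^5 + 35840·x^6 + 6144·x^7 + 14336·x^8)·Dx^3 + (24 + 256·x + 1536·x^2 + 4992·x^3 + 11520·x^4 + 19968·x^5 + 24576·x^6 + 18432·x^7 + 6144·x^8 + 8192·x^9)·Dx^4 + (5 + 36·x + 148·x^2 + 448·x^3 + 1056·x^4 + 1920·x^5 + 2688·x^6 + 3072·x^7 + 2304·x^8 + 1024·x^9 + 1024·x^10)·Dx^5  (order 5).
h: a_k = 0, 0, 0, -16/3, 4, 0, …
ICs: h(0) = 0, h′(0) = 0, h′′(0) = 0, h′′′(0) = -32, h′′′′(0) = 96.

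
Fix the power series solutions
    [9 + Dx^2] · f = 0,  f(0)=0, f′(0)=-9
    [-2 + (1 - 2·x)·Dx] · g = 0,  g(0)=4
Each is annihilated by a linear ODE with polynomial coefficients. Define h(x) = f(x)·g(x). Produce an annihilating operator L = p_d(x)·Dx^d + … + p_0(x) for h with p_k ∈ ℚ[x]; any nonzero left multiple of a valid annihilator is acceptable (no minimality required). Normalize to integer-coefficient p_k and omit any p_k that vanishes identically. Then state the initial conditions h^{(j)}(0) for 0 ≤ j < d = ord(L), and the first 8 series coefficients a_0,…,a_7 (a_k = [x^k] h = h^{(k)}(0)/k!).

L = (-9 + 18·x) + 4·Dx + (-1 + 2·x)·Dx^2  (order 2).
h: a_k = 0, -36, -72, -90, -180, -3843/10, -3843/5, -214479/140, …
ICs: h(0) = 0, h′(0) = -36.

f: a_k = 0, -9, 0, 27/2, 0, -243/40, 0, 729/560, …
g: a_k = 4, 8, 16, 32, 64, 128, 256, 512, …
Product ⇒ symmetric product L₀, ord ≤ 2.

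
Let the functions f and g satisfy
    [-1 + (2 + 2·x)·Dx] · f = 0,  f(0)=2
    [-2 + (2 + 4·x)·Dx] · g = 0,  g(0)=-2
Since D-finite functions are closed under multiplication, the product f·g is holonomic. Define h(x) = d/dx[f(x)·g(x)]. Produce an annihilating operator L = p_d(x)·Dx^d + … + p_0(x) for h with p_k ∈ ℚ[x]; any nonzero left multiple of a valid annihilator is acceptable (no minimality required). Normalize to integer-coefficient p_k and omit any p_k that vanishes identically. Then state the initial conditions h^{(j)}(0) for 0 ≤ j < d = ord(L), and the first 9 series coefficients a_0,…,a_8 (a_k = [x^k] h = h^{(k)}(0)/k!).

L = -1 + (-6 - 26·x - 36·x^2 - 16·x^3)·Dx  (order 1).
h: a_k = -6, 1, -9/4, 37/8, -585/64, 2271/128, -17493/512, 67181/1024, -2063529/16384, …
ICs: h(0) = -6.

f: a_k = 2, 1, -1/4, 1/8, -5/64, 7/128, -21/512, 33/1024, -429/16384, …
g: a_k = -2, -2, 1, -1, 5/4, -7/4, 21/8, -33/8, 429/64, …
f·g: L₀ = L_f ⊗_s L_g, ord ≤ 1·1.
h=h₀': d/dx-closure on L₀ ⇒ L.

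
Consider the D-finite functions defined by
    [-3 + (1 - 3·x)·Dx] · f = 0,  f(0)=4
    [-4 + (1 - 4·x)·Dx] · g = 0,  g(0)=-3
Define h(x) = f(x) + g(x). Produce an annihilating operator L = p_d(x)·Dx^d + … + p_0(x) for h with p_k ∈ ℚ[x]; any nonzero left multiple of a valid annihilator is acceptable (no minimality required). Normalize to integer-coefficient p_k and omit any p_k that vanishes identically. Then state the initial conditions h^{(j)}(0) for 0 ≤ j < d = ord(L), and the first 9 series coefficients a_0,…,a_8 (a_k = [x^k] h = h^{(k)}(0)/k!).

f: a_k = 4, 12, 36, 108, 324, 972, 2916, 8748, 26244, …
g: a_k = -3, -12, -48, -192, -768, -3072, -12288, -49152, -196608, …
f+g: L₀ = lclm(L_f,L_g), ord ≤ 1+1.
L = -24 + (14 - 48·x)·Dx + (-1 + 7·x - 12·x^2)·Dx^2  (order 2).
h: a_k = 1, 0, -12, -84, -444, -2100, -9372, -40404, -170364, …
ICs: h(0) = 1, h′(0) = 0.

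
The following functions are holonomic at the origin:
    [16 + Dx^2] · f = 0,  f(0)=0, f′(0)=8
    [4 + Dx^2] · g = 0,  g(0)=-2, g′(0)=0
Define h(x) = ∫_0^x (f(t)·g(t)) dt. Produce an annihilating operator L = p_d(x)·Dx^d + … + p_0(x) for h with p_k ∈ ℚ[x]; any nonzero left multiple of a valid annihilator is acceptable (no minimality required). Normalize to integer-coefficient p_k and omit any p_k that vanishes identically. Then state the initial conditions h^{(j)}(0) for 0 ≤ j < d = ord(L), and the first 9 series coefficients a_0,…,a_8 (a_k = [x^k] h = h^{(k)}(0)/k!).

f: a_k = 0, 8, 0, -64/3, 0, 256/15, 0, -2048/315, 0, …
g: a_k = -2, 0, 4, 0, -4/3, 0, 8/45, 0, -4/315, …
L₀ := L_f ⊗_s L_g (sym. prod.), ord ≤ 4.
Integrate: L := L₀·Dx.
L = 144·Dx + 40·Dx^3 + Dx^5  (order 5).
h: a_k = 0, 0, -8, 0, 56/3, 0, -976/45, 0, 4376/315, …
ICs: h(0) = 0, h′(0) = 0, h′′(0) = -16, h′′′(0) = 0, h′′′′(0) = 448.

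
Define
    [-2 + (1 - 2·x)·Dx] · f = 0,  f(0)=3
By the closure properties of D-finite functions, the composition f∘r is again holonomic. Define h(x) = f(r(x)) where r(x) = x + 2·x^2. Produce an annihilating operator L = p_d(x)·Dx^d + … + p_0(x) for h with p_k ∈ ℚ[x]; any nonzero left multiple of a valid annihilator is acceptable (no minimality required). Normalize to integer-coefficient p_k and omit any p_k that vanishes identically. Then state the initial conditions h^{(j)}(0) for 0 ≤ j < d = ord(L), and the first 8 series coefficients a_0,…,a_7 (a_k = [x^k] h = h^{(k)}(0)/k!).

L = (2 + 8·x) + (-1 + 2·x + 4·x^2)·Dx  (order 1).
h: a_k = 3, 6, 24, 72, 240, 768, 2496, 8064, …
ICs: h(0) = 3.

f: a_k = 3, 6, 12, 24, 48, 96, 192, 384, …
h₀=f(r): pull back L_f along r ⇒ L₀.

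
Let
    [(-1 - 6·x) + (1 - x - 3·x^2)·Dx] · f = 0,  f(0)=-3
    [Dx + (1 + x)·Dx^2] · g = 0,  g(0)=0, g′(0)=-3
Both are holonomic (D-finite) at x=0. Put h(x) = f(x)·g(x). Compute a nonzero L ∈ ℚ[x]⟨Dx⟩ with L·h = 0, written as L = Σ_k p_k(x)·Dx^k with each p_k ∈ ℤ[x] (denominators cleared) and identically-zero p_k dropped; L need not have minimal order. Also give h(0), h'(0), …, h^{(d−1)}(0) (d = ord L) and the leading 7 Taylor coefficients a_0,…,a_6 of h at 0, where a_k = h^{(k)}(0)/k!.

f: a_k = -3, -3, -12, -21, -57, -120, -291, …
g: a_k = 0, -3, 3/2, -1, 3/4, -3/5, 1/2, …
L₀ := L_f ⊗_s L_g (sym. prod.), ord ≤ 2.
L = (7 + 12·x) + (1 + 15·x + 15·x^2)·Dx + (-1 + 4·x^2 + 3·x^3)·Dx^2  (order 2).
h: a_k = 0, 9, 9/2, 69/2, 183/4, 3021/20, 1434/5, …
ICs: h(0) = 0, h′(0) = 9.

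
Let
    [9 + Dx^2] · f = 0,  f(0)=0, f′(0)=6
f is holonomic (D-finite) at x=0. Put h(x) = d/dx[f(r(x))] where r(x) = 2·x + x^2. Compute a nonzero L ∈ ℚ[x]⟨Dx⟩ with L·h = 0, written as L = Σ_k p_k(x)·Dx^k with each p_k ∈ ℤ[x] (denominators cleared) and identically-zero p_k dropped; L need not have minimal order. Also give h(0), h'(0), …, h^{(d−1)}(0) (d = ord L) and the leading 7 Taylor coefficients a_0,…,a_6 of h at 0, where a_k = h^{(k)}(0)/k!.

f: a_k = 0, 6, 0, -9, 0, 81/20, 0, …
L₀ from L_f via x↦r, Dx↦r'^{-1}Dx.
h=h₀': d/dx-closure on L₀ ⇒ L.
L = (39 + 144·x + 216·x^2 + 144·x^3 + 36·x^4) + (-3 - 3·x)·Dx + (1 + 2·x + x^2)·Dx^2  (order 2).
h: a_k = 12, 12, -216, -432, 378, 1890, 7452/5, …
ICs: h(0) = 12, h′(0) = 12.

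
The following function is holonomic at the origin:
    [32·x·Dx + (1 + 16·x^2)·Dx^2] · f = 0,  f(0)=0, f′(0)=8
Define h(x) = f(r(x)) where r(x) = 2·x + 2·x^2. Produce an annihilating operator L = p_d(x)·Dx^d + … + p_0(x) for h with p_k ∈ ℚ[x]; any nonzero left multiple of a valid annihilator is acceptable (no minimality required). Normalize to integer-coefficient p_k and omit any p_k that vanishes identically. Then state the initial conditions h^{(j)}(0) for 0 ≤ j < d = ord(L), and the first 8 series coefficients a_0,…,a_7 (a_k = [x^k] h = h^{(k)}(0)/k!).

f: a_k = 0, 8, 0, -128/3, 0, 2048/5, 0, -32768/7, …
Substitute x→r, Dx→(1/r')Dx; clear ⇒ L₀.
L = (-2 + 128·x + 512·x^2 + 768·x^3 + 384·x^4)·Dx + (1 + 2·x + 64·x^2 + 256·x^3 + 320·x^4 + 128·x^5)·Dx^2  (order 2).
h: a_k = 0, 16, 16, -1024/3, -1024, 60416/5, 195584/3, -3276800/7, …
ICs: h(0) = 0, h′(0) = 16.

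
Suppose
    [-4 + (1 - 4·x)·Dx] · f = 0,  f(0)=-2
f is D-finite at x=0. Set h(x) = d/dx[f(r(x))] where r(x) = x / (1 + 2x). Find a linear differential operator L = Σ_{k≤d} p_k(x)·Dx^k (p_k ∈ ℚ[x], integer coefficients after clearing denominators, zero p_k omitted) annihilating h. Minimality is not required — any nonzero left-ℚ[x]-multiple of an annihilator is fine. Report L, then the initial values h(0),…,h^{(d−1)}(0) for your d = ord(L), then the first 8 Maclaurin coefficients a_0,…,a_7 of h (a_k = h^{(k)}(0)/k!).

L = 4 + (-1 + 2·x)·Dx  (order 1).
h: a_k = -8, -32, -96, -256, -640, -1536, -3584, -8192, …
ICs: h(0) = -8.

f: a_k = -2, -8, -32, -128, -512, -2048, -8192, -32768, …
Change of var in L_f (x↦r) gives L₀.
Derive L from L₀ (diff closure).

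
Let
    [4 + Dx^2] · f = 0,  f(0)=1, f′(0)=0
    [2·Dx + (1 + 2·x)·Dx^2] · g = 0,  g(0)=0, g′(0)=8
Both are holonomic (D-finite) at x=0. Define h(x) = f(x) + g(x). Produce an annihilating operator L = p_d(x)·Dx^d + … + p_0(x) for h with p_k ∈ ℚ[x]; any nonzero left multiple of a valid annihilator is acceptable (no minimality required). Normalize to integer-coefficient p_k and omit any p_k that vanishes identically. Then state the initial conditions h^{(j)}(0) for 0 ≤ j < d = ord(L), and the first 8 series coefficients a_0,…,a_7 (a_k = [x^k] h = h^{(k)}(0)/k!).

L = (56 + 32·x + 32·x^2)·Dx + (12 + 40·x + 48·x^2 + 32·x^3)·Dx^2 + (14 + 8·x + 8·x^2)·Dx^3 + (3 + 10·x + 12·x^2 + 8·x^3)·Dx^4  (order 4).
h: a_k = 1, 8, -10, 32/3, -46/3, 128/5, -1924/45, 512/7, …
ICs: h(0) = 1, h′(0) = 8, h′′(0) = -20, h′′′(0) = 64.

f: a_k = 1, 0, -2, 0, 2/3, 0, -4/45, 0, …
g: a_k = 0, 8, -8, 32/3, -16, 128/5, -128/3, 512/7, …
Sum ⇒ L₀ = lclm(L_f,L_g) in ℚ(x)⟨Dx⟩.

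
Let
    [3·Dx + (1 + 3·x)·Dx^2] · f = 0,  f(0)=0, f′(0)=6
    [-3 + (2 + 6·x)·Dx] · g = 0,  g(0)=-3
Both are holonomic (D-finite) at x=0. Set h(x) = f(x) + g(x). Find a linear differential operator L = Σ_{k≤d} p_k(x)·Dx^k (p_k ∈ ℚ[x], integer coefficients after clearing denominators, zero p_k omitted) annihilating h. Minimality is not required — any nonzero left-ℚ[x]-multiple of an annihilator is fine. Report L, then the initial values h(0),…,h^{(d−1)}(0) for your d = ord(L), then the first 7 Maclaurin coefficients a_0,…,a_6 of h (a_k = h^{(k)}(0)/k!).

L = 9·Dx + (15 + 45·x)·Dx^2 + (2 + 12·x + 18·x^2)·Dx^3  (order 3).
h: a_k = -3, 3/2, -45/8, 207/16, -3969/128, 98901/1280, -202905/1024, …
ICs: h(0) = -3, h′(0) = 3/2, h′′(0) = -45/4.

f: a_k = 0, 6, -9, 18, -81/2, 486/5, -243, …
g: a_k = -3, -9/2, 27/8, -81/16, 1215/128, -5103/256, 45927/1024, …
h₀=f+g: left-lcm gives L₀, ord ≤ 3.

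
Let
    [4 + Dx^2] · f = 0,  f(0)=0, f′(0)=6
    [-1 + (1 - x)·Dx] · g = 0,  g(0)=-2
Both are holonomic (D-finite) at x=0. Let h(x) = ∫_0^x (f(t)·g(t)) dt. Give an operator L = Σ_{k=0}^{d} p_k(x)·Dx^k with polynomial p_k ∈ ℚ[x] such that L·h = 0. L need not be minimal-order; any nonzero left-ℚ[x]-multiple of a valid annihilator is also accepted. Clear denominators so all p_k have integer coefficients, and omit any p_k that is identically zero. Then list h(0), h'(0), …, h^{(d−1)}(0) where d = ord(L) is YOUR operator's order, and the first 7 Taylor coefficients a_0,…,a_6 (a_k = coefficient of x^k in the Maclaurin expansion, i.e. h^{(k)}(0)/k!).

f: a_k = 0, 6, 0, -4, 0, 4/5, 0, …
g: a_k = -2, -2, -2, -2, -2, -2, -2, …
Sym-product of L_f,L_g gives L₀ (≤ ord 2).
Integrate: L := L₀·Dx.
L = (-4 + 4·x)·Dx + 2·Dx^2 + (-1 + x)·Dx^3  (order 3).
h: a_k = 0, 0, -6, -4, -1, -4/5, -14/15, …
ICs: h(0) = 0, h′(0) = 0, h′′(0) = -12.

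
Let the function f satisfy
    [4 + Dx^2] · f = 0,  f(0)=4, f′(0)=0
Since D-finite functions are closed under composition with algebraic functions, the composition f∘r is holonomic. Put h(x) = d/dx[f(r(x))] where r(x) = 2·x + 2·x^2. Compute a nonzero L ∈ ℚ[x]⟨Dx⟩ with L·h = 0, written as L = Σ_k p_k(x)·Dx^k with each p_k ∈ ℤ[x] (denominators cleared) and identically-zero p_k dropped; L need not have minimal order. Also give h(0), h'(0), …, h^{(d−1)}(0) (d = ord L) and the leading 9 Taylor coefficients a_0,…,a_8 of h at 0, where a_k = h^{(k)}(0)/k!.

f: a_k = 4, 0, -8, 0, 8/3, 0, -16/45, 0, 8/315, …
h₀=f(r): pull back L_f along r ⇒ L₀.
h₀' ⇒ L via d/dx closure of L₀.
L = (28 + 128·x + 384·x^2 + 512·x^3 + 256·x^4) + (-6 - 12·x)·Dx + (1 + 4·x + 4·x^2)·Dx^2  (order 2).
h: a_k = 0, -64, -192, 128/3, 2560/3, 20992/15, 3584/15, -736256/315, -126976/35, …
ICs: h(0) = 0, h′(0) = -64.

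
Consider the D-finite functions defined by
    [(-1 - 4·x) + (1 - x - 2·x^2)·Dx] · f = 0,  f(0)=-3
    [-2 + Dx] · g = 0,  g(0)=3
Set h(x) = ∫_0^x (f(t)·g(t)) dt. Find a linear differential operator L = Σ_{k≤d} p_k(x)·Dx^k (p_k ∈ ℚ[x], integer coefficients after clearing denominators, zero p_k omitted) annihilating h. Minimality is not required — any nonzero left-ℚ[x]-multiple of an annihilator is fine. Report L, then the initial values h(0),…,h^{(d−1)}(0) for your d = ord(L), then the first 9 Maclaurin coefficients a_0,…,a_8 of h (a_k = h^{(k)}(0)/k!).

L = (3 + 2·x - 4·x^2)·Dx + (-1 + x + 2·x^2)·Dx^2  (order 2).
h: a_k = 0, -9, -27/2, -21, -129/4, -261/5, -869/10, -5221/35, -73053/280, …
ICs: h(0) = 0, h′(0) = -9.

f: a_k = -3, -3, -9, -15, -33, -63, -129, -255, -513, …
g: a_k = 3, 6, 6, 4, 2, 4/5, 4/15, 8/105, 2/105, …
L₀ := L_f ⊗_s L_g (sym. prod.), ord ≤ 1.
Integrate: L := L₀·Dx.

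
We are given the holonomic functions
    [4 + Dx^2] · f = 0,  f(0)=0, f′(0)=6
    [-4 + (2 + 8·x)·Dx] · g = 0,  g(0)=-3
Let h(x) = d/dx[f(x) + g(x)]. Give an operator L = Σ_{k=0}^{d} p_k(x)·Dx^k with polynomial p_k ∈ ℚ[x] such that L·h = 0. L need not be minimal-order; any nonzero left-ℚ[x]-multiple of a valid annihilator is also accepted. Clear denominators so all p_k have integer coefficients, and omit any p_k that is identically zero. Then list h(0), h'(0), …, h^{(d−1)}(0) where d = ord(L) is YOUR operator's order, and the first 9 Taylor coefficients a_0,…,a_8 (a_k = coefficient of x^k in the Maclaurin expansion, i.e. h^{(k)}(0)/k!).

f: a_k = 0, 6, 0, -4, 0, 4/5, 0, -8/105, 0, …
g: a_k = -3, -6, 6, -12, 30, -84, 252, -792, 2574, …
Sum ⇒ L₀ = lclm(L_f,L_g) in ℚ(x)⟨Dx⟩.
h=h₀': d/dx-closure on L₀ ⇒ L.
L = (-32 - 16·x - 32·x^2) + (-4 - 24·x - 48·x^2 - 64·x^3)·Dx + (-8 - 4·x - 8·x^2)·Dx^2 + (-1 - 6·x - 12·x^2 - 16·x^3)·Dx^3  (order 3).
h: a_k = 0, 12, -48, 120, -416, 1512, -83168/15, 20592, -8108096/105, …
ICs: h(0) = 0, h′(0) = 12, h′′(0) = -96.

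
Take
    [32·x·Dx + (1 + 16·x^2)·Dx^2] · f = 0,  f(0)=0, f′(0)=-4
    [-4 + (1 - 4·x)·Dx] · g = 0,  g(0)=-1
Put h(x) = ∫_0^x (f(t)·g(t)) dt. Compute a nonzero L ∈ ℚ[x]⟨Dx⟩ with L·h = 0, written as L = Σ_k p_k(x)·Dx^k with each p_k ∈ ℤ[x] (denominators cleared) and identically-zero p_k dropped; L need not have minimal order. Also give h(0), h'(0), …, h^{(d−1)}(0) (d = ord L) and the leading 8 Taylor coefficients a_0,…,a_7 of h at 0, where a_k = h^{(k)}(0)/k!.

f: a_k = 0, -4, 0, 64/3, 0, -1024/5, 0, 16384/7, …
g: a_k = -1, -4, -16, -64, -256, -1024, -4096, -16384, …
L₀ := L_f ⊗_s L_g (sym. prod.), ord ≤ 2.
h=∫₀ˣh₀: take L = L₀·Dx.
L = 128·x·Dx + (8 - 32·x + 256·x^2)·Dx^2 + (-1 + 4·x - 16·x^2 + 64·x^3)·Dx^3  (order 3).
h: a_k = 0, 0, 2, 16/3, 32/3, 512/15, 6656/45, 53248/105, …
ICs: h(0) = 0, h′(0) = 0, h′′(0) = 4.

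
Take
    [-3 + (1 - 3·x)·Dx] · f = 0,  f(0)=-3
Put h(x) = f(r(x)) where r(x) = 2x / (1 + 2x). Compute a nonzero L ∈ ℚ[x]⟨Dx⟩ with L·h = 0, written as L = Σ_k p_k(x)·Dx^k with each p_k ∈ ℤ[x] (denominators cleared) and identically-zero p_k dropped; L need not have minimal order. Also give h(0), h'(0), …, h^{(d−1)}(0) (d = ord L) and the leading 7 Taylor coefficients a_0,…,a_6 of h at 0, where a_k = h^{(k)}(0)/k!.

f: a_k = -3, -9, -27, -81, -243, -729, -2187, …
f∘r: x↦r, Dx↦Dx/r' in L_f ⇒ L₀.
L = 6 + (-1 + 2·x + 8·x^2)·Dx  (order 1).
h: a_k = -3, -18, -72, -288, -1152, -4608, -18432, …
ICs: h(0) = -3.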